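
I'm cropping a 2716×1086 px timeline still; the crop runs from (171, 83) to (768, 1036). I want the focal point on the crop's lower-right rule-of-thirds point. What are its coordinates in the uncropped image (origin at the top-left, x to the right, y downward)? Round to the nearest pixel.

Crop width = 768 − 171 = 597 px; one third is 199.00 px.
Crop height = 1036 − 83 = 953 px; one third is 317.67 px.
The lower-right point is two-thirds across and two-thirds down within the crop:
x = 171 + 2 × 199.00 ≈ 569; y = 83 + 2 × 317.67 ≈ 718.

x = 569 px, y = 718 px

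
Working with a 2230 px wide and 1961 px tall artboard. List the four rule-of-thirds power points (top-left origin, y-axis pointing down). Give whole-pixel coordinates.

(743, 654), (1487, 654), (743, 1307), (1487, 1307)

One third of 2230 is 743.33; one third of 1961 is 653.67.
Vertical third lines at x = 743 and x = 1487; horizontal third lines at y = 654 and y = 1307.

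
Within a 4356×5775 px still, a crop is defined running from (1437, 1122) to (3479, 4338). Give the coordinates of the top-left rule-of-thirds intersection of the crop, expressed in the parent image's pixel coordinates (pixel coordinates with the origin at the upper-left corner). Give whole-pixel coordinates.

(2118, 2194)

Crop width = 3479 − 1437 = 2042 px; one third is 680.67 px.
Crop height = 4338 − 1122 = 3216 px; one third is 1072.00 px.
The top-left point is one-third across and one-third down within the crop:
x = 1437 + 1 × 680.67 ≈ 2118; y = 1122 + 1 × 1072.00 ≈ 2194.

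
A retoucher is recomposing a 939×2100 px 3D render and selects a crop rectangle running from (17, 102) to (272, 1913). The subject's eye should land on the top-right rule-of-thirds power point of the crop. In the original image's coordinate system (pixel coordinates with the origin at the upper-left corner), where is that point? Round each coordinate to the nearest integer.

(187, 706)

Crop width = 272 − 17 = 255 px; one third is 85.00 px.
Crop height = 1913 − 102 = 1811 px; one third is 603.67 px.
The top-right point is two-thirds across and one-third down within the crop:
x = 17 + 2 × 85.00 ≈ 187; y = 102 + 1 × 603.67 ≈ 706.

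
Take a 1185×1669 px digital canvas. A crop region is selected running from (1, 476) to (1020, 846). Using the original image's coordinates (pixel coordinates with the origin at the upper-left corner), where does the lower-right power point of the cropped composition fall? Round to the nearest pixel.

(680, 723)

Crop width = 1020 − 1 = 1019 px; one third is 339.67 px.
Crop height = 846 − 476 = 370 px; one third is 123.33 px.
The lower-right point is two-thirds across and two-thirds down within the crop:
x = 1 + 2 × 339.67 ≈ 680; y = 476 + 2 × 123.33 ≈ 723.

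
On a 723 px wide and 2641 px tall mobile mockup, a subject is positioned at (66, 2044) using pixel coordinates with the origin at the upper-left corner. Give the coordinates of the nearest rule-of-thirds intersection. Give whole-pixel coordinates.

(241, 1761)

Third lines: x ∈ {241, 482}, y ∈ {880, 1761}.
66 is closer to x = 241; 2044 is closer to y = 1761.
So the nearest intersection is the lower-left power point.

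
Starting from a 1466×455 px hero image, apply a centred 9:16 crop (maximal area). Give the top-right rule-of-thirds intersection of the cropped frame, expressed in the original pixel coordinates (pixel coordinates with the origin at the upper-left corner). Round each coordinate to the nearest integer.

1466/455 > 9/16, so the 9:16 crop keeps the full height 455 and trims width to 455 × 9/16 = 255.94 px.
Left offset = (1466 − 255.94)/2 = 605.03 px; top offset = 0.
Top-right is two-thirds across and one-third down within the crop:
x = 605.03 + 2 × 255.94/3 ≈ 776; y = 0.00 + 1 × 455.00/3 ≈ 152.

x = 776 px, y = 152 px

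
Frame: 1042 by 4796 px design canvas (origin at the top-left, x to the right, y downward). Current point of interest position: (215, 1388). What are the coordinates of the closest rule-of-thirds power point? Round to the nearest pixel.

Third lines: x ∈ {347, 695}, y ∈ {1599, 3197}.
215 is closer to x = 347; 1388 is closer to y = 1599.
So the nearest intersection is the upper-left power point.

(347, 1599)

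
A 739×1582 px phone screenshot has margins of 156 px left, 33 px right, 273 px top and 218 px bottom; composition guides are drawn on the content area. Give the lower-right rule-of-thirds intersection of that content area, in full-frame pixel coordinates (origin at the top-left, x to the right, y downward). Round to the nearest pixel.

Content width = 739 − 156 − 33 = 550 px; content height = 1582 − 273 − 218 = 1091 px.
Lower-right is two-thirds across and two-thirds down within the content area.
x = 156 + 2 × 550/3 = 156 + 366.67 ≈ 523
y = 273 + 2 × 1091/3 = 273 + 727.33 ≈ 1000

x = 523 px, y = 1000 px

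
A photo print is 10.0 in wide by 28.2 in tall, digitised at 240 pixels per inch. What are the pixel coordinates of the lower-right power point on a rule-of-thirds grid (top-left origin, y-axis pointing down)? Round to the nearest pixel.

In pixels the canvas is 10.0 × 240 = 2400 wide and 28.2 × 240 = 6768 tall.
The lower-right point is two-thirds across and two-thirds down:
x = 2 × 2400/3 ≈ 1600; y = 2 × 6768/3 ≈ 4512.

(1600, 4512)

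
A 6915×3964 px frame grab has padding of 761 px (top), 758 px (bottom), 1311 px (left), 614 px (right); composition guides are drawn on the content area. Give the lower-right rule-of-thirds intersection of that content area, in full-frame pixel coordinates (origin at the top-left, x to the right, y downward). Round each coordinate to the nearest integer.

(4638, 2391)

Content width = 6915 − 1311 − 614 = 4990 px; content height = 3964 − 761 − 758 = 2445 px.
Lower-right is two-thirds across and two-thirds down within the content area.
x = 1311 + 2 × 4990/3 = 1311 + 3326.67 ≈ 4638
y = 761 + 2 × 2445/3 = 761 + 1630.00 ≈ 2391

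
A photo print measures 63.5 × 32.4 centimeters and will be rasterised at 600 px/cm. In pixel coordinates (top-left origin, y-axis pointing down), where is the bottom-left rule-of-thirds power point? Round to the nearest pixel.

(12700, 12960)

In pixels the canvas is 63.5 × 600 = 38100 wide and 32.4 × 600 = 19440 tall.
The bottom-left point is one-third across and two-thirds down:
x = 1 × 38100/3 ≈ 12700; y = 2 × 19440/3 ≈ 12960.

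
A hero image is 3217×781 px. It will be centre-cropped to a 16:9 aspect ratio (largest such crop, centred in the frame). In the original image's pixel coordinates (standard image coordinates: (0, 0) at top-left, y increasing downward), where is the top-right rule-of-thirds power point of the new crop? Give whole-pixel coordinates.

x = 1840 px, y = 260 px

3217/781 > 16/9, so the 16:9 crop keeps the full height 781 and trims width to 781 × 16/9 = 1388.44 px.
Left offset = (3217 − 1388.44)/2 = 914.28 px; top offset = 0.
Top-right is two-thirds across and one-third down within the crop:
x = 914.28 + 2 × 1388.44/3 ≈ 1840; y = 0.00 + 1 × 781.00/3 ≈ 260.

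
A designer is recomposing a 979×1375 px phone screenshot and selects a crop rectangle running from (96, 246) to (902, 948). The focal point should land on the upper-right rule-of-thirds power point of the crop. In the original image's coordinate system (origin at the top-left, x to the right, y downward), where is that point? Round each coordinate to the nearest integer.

x = 633 px, y = 480 px

Crop width = 902 − 96 = 806 px; one third is 268.67 px.
Crop height = 948 − 246 = 702 px; one third is 234.00 px.
The upper-right point is two-thirds across and one-third down within the crop:
x = 96 + 2 × 268.67 ≈ 633; y = 246 + 1 × 234.00 ≈ 480.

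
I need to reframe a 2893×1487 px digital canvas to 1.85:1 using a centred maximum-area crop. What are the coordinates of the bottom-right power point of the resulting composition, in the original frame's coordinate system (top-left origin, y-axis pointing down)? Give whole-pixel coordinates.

x = 1905 px, y = 991 px

2893/1487 > 1.85/1, so the 1.85:1 crop keeps the full height 1487 and trims width to 1487 × 1.85/1 = 2750.95 px.
Left offset = (2893 − 2750.95)/2 = 71.02 px; top offset = 0.
Bottom-right is two-thirds across and two-thirds down within the crop:
x = 71.02 + 2 × 2750.95/3 ≈ 1905; y = 0.00 + 2 × 1487.00/3 ≈ 991.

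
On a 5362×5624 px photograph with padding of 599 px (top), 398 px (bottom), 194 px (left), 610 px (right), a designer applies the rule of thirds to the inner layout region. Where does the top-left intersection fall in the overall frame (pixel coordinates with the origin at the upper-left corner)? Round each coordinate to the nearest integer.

Content width = 5362 − 194 − 610 = 4558 px; content height = 5624 − 599 − 398 = 4627 px.
Top-left is one-third across and one-third down within the inner layout region.
x = 194 + 1 × 4558/3 = 194 + 1519.33 ≈ 1713
y = 599 + 1 × 4627/3 = 599 + 1542.33 ≈ 2141

x = 1713 px, y = 2141 px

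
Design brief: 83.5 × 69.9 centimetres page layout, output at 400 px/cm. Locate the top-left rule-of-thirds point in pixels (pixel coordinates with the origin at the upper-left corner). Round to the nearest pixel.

(11133, 9320)

In pixels the canvas is 83.5 × 400 = 33400 wide and 69.9 × 400 = 27960 tall.
The top-left point is one-third across and one-third down:
x = 1 × 33400/3 ≈ 11133; y = 1 × 27960/3 ≈ 9320.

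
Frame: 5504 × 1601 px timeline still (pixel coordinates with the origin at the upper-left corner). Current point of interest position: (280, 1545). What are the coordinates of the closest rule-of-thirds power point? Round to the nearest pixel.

Third lines: x ∈ {1835, 3669}, y ∈ {534, 1067}.
280 is closer to x = 1835; 1545 is closer to y = 1067.
So the nearest intersection is the lower-left power point.

(1835, 1067)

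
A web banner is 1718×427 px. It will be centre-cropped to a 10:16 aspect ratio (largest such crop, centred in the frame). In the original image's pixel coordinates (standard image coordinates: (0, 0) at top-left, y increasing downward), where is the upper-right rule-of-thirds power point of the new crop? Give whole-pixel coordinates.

x = 903 px, y = 142 px

1718/427 > 10/16, so the 10:16 crop keeps the full height 427 and trims width to 427 × 10/16 = 266.88 px.
Left offset = (1718 − 266.88)/2 = 725.56 px; top offset = 0.
Upper-right is two-thirds across and one-third down within the crop:
x = 725.56 + 2 × 266.88/3 ≈ 903; y = 0.00 + 1 × 427.00/3 ≈ 142.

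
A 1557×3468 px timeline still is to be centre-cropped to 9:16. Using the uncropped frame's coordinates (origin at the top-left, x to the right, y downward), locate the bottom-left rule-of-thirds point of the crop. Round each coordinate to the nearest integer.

(519, 2195)

1557/3468 < 9/16, so the 9:16 crop keeps the full width 1557 and trims height to 1557 × 16/9 = 2768.00 px.
Top offset = (3468 − 2768.00)/2 = 350.00 px; left offset = 0.
Bottom-left is one-third across and two-thirds down within the crop:
x = 0.00 + 1 × 1557.00/3 ≈ 519; y = 350.00 + 2 × 2768.00/3 ≈ 2195.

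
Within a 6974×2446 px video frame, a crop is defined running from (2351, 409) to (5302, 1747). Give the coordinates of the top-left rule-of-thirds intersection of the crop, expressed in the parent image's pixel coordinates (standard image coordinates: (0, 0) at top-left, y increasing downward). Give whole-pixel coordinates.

x = 3335 px, y = 855 px

Crop width = 5302 − 2351 = 2951 px; one third is 983.67 px.
Crop height = 1747 − 409 = 1338 px; one third is 446.00 px.
The top-left point is one-third across and one-third down within the crop:
x = 2351 + 1 × 983.67 ≈ 3335; y = 409 + 1 × 446.00 ≈ 855.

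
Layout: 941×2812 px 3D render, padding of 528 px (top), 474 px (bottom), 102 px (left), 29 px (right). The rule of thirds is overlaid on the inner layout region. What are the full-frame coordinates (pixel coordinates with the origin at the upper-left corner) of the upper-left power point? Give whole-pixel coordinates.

(372, 1131)

Content width = 941 − 102 − 29 = 810 px; content height = 2812 − 528 − 474 = 1810 px.
Upper-left is one-third across and one-third down within the inner layout region.
x = 102 + 1 × 810/3 = 102 + 270.00 ≈ 372
y = 528 + 1 × 1810/3 = 528 + 603.33 ≈ 1131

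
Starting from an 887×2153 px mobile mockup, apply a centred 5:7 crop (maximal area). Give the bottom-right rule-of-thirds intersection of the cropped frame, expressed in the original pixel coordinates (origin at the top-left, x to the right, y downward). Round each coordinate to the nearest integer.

x = 591 px, y = 1283 px

887/2153 < 5/7, so the 5:7 crop keeps the full width 887 and trims height to 887 × 7/5 = 1241.80 px.
Top offset = (2153 − 1241.80)/2 = 455.60 px; left offset = 0.
Bottom-right is two-thirds across and two-thirds down within the crop:
x = 0.00 + 2 × 887.00/3 ≈ 591; y = 455.60 + 2 × 1241.80/3 ≈ 1283.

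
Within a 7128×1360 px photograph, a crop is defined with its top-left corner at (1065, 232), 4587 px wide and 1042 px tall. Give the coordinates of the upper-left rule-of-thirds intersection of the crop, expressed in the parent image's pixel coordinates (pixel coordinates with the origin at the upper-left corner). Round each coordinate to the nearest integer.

One third of the crop width 4587 is 1529.00 px.
One third of the crop height 1042 is 347.33 px.
The upper-left point is one-third across and one-third down within the crop:
x = 1065 + 1 × 1529.00 ≈ 2594; y = 232 + 1 × 347.33 ≈ 579.

x = 2594 px, y = 579 px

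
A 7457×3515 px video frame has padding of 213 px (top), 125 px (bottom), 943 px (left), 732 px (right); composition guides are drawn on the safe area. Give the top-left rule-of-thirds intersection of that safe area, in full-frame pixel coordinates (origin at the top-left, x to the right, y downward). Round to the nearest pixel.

Content width = 7457 − 943 − 732 = 5782 px; content height = 3515 − 213 − 125 = 3177 px.
Top-left is one-third across and one-third down within the safe area.
x = 943 + 1 × 5782/3 = 943 + 1927.33 ≈ 2870
y = 213 + 1 × 3177/3 = 213 + 1059.00 ≈ 1272

(2870, 1272)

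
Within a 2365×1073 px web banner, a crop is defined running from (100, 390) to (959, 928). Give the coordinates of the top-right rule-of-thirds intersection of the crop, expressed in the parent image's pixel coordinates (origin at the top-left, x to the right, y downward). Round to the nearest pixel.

Crop width = 959 − 100 = 859 px; one third is 286.33 px.
Crop height = 928 − 390 = 538 px; one third is 179.33 px.
The top-right point is two-thirds across and one-third down within the crop:
x = 100 + 2 × 286.33 ≈ 673; y = 390 + 1 × 179.33 ≈ 569.

(673, 569)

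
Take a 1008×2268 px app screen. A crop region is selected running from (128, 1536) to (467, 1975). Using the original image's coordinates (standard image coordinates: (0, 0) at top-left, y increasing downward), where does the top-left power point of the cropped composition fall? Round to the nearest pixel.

x = 241 px, y = 1682 px

Crop width = 467 − 128 = 339 px; one third is 113.00 px.
Crop height = 1975 − 1536 = 439 px; one third is 146.33 px.
The top-left point is one-third across and one-third down within the crop:
x = 128 + 1 × 113.00 ≈ 241; y = 1536 + 1 × 146.33 ≈ 1682.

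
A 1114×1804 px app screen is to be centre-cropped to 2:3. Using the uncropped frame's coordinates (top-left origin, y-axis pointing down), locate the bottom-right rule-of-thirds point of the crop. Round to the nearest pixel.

x = 743 px, y = 1181 px

1114/1804 < 2/3, so the 2:3 crop keeps the full width 1114 and trims height to 1114 × 3/2 = 1671.00 px.
Top offset = (1804 − 1671.00)/2 = 66.50 px; left offset = 0.
Bottom-right is two-thirds across and two-thirds down within the crop:
x = 0.00 + 2 × 1114.00/3 ≈ 743; y = 66.50 + 2 × 1671.00/3 ≈ 1181.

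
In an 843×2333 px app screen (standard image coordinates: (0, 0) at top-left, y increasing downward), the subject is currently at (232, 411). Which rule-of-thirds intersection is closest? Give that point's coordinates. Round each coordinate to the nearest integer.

Third lines: x ∈ {281, 562}, y ∈ {778, 1555}.
232 is closer to x = 281; 411 is closer to y = 778.
So the nearest intersection is the upper-left power point.

(281, 778)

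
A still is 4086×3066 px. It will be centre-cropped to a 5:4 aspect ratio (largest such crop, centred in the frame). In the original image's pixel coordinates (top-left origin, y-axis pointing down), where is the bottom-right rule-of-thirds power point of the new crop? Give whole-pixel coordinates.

4086/3066 > 5/4, so the 5:4 crop keeps the full height 3066 and trims width to 3066 × 5/4 = 3832.50 px.
Left offset = (4086 − 3832.50)/2 = 126.75 px; top offset = 0.
Bottom-right is two-thirds across and two-thirds down within the crop:
x = 126.75 + 2 × 3832.50/3 ≈ 2682; y = 0.00 + 2 × 3066.00/3 ≈ 2044.

x = 2682 px, y = 2044 px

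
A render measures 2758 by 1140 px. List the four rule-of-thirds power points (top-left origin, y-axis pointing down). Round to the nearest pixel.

One third of 2758 is 919.33; one third of 1140 is 380.
Vertical third lines at x = 919 and x = 1839; horizontal third lines at y = 380 and y = 760.

(919, 380), (1839, 380), (919, 760), (1839, 760)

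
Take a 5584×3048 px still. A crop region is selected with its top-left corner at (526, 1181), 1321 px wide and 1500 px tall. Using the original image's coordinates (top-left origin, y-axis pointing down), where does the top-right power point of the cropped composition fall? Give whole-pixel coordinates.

One third of the crop width 1321 is 440.33 px.
One third of the crop height 1500 is 500.00 px.
The top-right point is two-thirds across and one-third down within the crop:
x = 526 + 2 × 440.33 ≈ 1407; y = 1181 + 1 × 500.00 ≈ 1681.

x = 1407 px, y = 1681 px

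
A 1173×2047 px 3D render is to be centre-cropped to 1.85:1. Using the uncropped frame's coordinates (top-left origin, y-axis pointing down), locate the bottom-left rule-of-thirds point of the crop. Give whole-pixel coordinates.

x = 391 px, y = 1129 px

1173/2047 < 1.85/1, so the 1.85:1 crop keeps the full width 1173 and trims height to 1173 × 1/1.85 = 634.05 px.
Top offset = (2047 − 634.05)/2 = 706.47 px; left offset = 0.
Bottom-left is one-third across and two-thirds down within the crop:
x = 0.00 + 1 × 1173.00/3 ≈ 391; y = 706.47 + 2 × 634.05/3 ≈ 1129.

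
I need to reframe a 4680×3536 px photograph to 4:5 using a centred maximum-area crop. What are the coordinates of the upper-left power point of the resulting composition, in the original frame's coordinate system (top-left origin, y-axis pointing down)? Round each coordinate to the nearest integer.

(1869, 1179)

4680/3536 > 4/5, so the 4:5 crop keeps the full height 3536 and trims width to 3536 × 4/5 = 2828.80 px.
Left offset = (4680 − 2828.80)/2 = 925.60 px; top offset = 0.
Upper-left is one-third across and one-third down within the crop:
x = 925.60 + 1 × 2828.80/3 ≈ 1869; y = 0.00 + 1 × 3536.00/3 ≈ 1179.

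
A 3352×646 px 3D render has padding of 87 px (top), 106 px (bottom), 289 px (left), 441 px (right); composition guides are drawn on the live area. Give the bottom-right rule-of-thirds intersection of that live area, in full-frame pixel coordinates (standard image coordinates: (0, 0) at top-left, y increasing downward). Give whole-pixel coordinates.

x = 2037 px, y = 389 px

Content width = 3352 − 289 − 441 = 2622 px; content height = 646 − 87 − 106 = 453 px.
Bottom-right is two-thirds across and two-thirds down within the live area.
x = 289 + 2 × 2622/3 = 289 + 1748.00 ≈ 2037
y = 87 + 2 × 453/3 = 87 + 302.00 ≈ 389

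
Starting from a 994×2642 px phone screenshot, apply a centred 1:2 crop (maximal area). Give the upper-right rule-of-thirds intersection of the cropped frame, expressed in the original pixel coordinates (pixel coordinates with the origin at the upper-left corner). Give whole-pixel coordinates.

(663, 990)

994/2642 < 1/2, so the 1:2 crop keeps the full width 994 and trims height to 994 × 2/1 = 1988.00 px.
Top offset = (2642 − 1988.00)/2 = 327.00 px; left offset = 0.
Upper-right is two-thirds across and one-third down within the crop:
x = 0.00 + 2 × 994.00/3 ≈ 663; y = 327.00 + 1 × 1988.00/3 ≈ 990.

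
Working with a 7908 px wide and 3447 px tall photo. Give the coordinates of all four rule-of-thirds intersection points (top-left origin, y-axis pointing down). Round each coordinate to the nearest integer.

(2636, 1149), (5272, 1149), (2636, 2298), (5272, 2298)

One third of 7908 is 2636; one third of 3447 is 1149.
Vertical third lines at x = 2636 and x = 5272; horizontal third lines at y = 1149 and y = 2298.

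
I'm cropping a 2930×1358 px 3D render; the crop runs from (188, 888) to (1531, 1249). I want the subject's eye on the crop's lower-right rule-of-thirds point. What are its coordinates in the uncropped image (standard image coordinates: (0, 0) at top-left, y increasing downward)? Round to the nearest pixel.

(1083, 1129)

Crop width = 1531 − 188 = 1343 px; one third is 447.67 px.
Crop height = 1249 − 888 = 361 px; one third is 120.33 px.
The lower-right point is two-thirds across and two-thirds down within the crop:
x = 188 + 2 × 447.67 ≈ 1083; y = 888 + 2 × 120.33 ≈ 1129.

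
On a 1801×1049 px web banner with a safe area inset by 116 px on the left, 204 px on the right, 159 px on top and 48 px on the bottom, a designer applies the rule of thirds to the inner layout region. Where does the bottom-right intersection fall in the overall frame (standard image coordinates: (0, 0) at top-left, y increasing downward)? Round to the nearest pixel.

Content width = 1801 − 116 − 204 = 1481 px; content height = 1049 − 159 − 48 = 842 px.
Bottom-right is two-thirds across and two-thirds down within the inner layout region.
x = 116 + 2 × 1481/3 = 116 + 987.33 ≈ 1103
y = 159 + 2 × 842/3 = 159 + 561.33 ≈ 720

(1103, 720)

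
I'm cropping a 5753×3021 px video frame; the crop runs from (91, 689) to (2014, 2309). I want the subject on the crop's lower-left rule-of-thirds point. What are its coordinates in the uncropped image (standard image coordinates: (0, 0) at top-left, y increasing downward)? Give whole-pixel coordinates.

Crop width = 2014 − 91 = 1923 px; one third is 641.00 px.
Crop height = 2309 − 689 = 1620 px; one third is 540.00 px.
The lower-left point is one-third across and two-thirds down within the crop:
x = 91 + 1 × 641.00 ≈ 732; y = 689 + 2 × 540.00 ≈ 1769.

(732, 1769)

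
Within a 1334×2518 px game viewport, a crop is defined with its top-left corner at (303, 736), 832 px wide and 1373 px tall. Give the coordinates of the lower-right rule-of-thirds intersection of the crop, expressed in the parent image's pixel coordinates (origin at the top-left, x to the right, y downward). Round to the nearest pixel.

One third of the crop width 832 is 277.33 px.
One third of the crop height 1373 is 457.67 px.
The lower-right point is two-thirds across and two-thirds down within the crop:
x = 303 + 2 × 277.33 ≈ 858; y = 736 + 2 × 457.67 ≈ 1651.

x = 858 px, y = 1651 px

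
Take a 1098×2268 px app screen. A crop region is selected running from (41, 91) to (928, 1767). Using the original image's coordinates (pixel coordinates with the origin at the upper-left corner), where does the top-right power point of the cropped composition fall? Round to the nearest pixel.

(632, 650)

Crop width = 928 − 41 = 887 px; one third is 295.67 px.
Crop height = 1767 − 91 = 1676 px; one third is 558.67 px.
The top-right point is two-thirds across and one-third down within the crop:
x = 41 + 2 × 295.67 ≈ 632; y = 91 + 1 × 558.67 ≈ 650.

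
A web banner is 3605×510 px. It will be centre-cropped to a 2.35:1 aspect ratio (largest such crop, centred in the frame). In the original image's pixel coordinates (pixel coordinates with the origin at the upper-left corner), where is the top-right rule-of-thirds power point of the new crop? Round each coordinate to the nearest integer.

3605/510 > 2.35/1, so the 2.35:1 crop keeps the full height 510 and trims width to 510 × 2.35/1 = 1198.50 px.
Left offset = (3605 − 1198.50)/2 = 1203.25 px; top offset = 0.
Top-right is two-thirds across and one-third down within the crop:
x = 1203.25 + 2 × 1198.50/3 ≈ 2002; y = 0.00 + 1 × 510.00/3 ≈ 170.

(2002, 170)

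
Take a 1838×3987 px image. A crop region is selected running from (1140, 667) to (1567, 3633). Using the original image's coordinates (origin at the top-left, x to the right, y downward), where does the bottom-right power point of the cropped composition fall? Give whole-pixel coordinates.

x = 1425 px, y = 2644 px

Crop width = 1567 − 1140 = 427 px; one third is 142.33 px.
Crop height = 3633 − 667 = 2966 px; one third is 988.67 px.
The bottom-right point is two-thirds across and two-thirds down within the crop:
x = 1140 + 2 × 142.33 ≈ 1425; y = 667 + 2 × 988.67 ≈ 2644.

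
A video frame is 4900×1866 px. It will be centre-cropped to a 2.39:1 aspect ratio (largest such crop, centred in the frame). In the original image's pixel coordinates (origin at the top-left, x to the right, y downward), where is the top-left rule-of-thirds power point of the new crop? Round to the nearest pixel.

x = 1707 px, y = 622 px

4900/1866 > 2.39/1, so the 2.39:1 crop keeps the full height 1866 and trims width to 1866 × 2.39/1 = 4459.74 px.
Left offset = (4900 − 4459.74)/2 = 220.13 px; top offset = 0.
Top-left is one-third across and one-third down within the crop:
x = 220.13 + 1 × 4459.74/3 ≈ 1707; y = 0.00 + 1 × 1866.00/3 ≈ 622.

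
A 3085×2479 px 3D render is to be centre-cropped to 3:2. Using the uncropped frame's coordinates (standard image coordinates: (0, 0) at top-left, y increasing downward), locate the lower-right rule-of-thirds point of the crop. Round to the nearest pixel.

3085/2479 < 3/2, so the 3:2 crop keeps the full width 3085 and trims height to 3085 × 2/3 = 2056.67 px.
Top offset = (2479 − 2056.67)/2 = 211.17 px; left offset = 0.
Lower-right is two-thirds across and two-thirds down within the crop:
x = 0.00 + 2 × 3085.00/3 ≈ 2057; y = 211.17 + 2 × 2056.67/3 ≈ 1582.

x = 2057 px, y = 1582 px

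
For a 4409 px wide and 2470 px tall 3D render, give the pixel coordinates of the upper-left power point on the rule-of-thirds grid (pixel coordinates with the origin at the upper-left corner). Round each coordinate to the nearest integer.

The upper-left point sits one-third of the way across and one-third of the way down.
x = 1 × 4409/3 ≈ 1470; y = 1 × 2470/3 ≈ 823.

(1470, 823)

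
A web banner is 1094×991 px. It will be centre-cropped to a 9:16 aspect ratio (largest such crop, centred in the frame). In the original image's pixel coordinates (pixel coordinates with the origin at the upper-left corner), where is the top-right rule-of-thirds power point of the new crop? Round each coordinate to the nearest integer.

(640, 330)

1094/991 > 9/16, so the 9:16 crop keeps the full height 991 and trims width to 991 × 9/16 = 557.44 px.
Left offset = (1094 − 557.44)/2 = 268.28 px; top offset = 0.
Top-right is two-thirds across and one-third down within the crop:
x = 268.28 + 2 × 557.44/3 ≈ 640; y = 0.00 + 1 × 991.00/3 ≈ 330.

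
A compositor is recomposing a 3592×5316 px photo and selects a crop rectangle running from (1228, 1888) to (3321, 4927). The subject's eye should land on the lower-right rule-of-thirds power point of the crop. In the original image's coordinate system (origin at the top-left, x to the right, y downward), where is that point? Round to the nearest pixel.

Crop width = 3321 − 1228 = 2093 px; one third is 697.67 px.
Crop height = 4927 − 1888 = 3039 px; one third is 1013.00 px.
The lower-right point is two-thirds across and two-thirds down within the crop:
x = 1228 + 2 × 697.67 ≈ 2623; y = 1888 + 2 × 1013.00 ≈ 3914.

x = 2623 px, y = 3914 px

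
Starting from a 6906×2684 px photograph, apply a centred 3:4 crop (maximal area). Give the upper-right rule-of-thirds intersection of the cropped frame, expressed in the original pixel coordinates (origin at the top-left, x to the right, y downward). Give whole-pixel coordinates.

6906/2684 > 3/4, so the 3:4 crop keeps the full height 2684 and trims width to 2684 × 3/4 = 2013.00 px.
Left offset = (6906 − 2013.00)/2 = 2446.50 px; top offset = 0.
Upper-right is two-thirds across and one-third down within the crop:
x = 2446.50 + 2 × 2013.00/3 ≈ 3789; y = 0.00 + 1 × 2684.00/3 ≈ 895.

x = 3789 px, y = 895 px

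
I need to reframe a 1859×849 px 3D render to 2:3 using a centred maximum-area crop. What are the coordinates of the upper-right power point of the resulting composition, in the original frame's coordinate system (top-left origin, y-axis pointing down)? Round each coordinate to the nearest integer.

1859/849 > 2/3, so the 2:3 crop keeps the full height 849 and trims width to 849 × 2/3 = 566.00 px.
Left offset = (1859 − 566.00)/2 = 646.50 px; top offset = 0.
Upper-right is two-thirds across and one-third down within the crop:
x = 646.50 + 2 × 566.00/3 ≈ 1024; y = 0.00 + 1 × 849.00/3 ≈ 283.

x = 1024 px, y = 283 px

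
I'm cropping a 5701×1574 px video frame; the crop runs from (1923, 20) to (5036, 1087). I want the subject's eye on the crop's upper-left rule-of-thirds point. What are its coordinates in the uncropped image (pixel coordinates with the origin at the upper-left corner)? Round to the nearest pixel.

(2961, 376)

Crop width = 5036 − 1923 = 3113 px; one third is 1037.67 px.
Crop height = 1087 − 20 = 1067 px; one third is 355.67 px.
The upper-left point is one-third across and one-third down within the crop:
x = 1923 + 1 × 1037.67 ≈ 2961; y = 20 + 1 × 355.67 ≈ 376.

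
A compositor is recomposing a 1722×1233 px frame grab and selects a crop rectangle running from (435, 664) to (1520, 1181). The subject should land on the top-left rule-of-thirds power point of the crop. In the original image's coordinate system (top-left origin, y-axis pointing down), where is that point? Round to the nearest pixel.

x = 797 px, y = 836 px

Crop width = 1520 − 435 = 1085 px; one third is 361.67 px.
Crop height = 1181 − 664 = 517 px; one third is 172.33 px.
The top-left point is one-third across and one-third down within the crop:
x = 435 + 1 × 361.67 ≈ 797; y = 664 + 1 × 172.33 ≈ 836.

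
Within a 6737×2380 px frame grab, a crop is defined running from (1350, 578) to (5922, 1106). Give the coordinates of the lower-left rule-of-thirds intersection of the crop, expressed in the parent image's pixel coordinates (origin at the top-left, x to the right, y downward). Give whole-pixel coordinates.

Crop width = 5922 − 1350 = 4572 px; one third is 1524.00 px.
Crop height = 1106 − 578 = 528 px; one third is 176.00 px.
The lower-left point is one-third across and two-thirds down within the crop:
x = 1350 + 1 × 1524.00 ≈ 2874; y = 578 + 2 × 176.00 ≈ 930.

(2874, 930)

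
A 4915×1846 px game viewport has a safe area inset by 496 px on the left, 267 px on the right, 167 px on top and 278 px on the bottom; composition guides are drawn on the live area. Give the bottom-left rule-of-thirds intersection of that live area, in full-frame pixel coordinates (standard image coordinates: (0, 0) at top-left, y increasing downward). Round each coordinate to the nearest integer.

Content width = 4915 − 496 − 267 = 4152 px; content height = 1846 − 167 − 278 = 1401 px.
Bottom-left is one-third across and two-thirds down within the live area.
x = 496 + 1 × 4152/3 = 496 + 1384.00 ≈ 1880
y = 167 + 2 × 1401/3 = 167 + 934.00 ≈ 1101

x = 1880 px, y = 1101 px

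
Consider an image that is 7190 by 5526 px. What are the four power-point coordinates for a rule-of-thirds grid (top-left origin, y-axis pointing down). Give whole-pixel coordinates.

(2397, 1842), (4793, 1842), (2397, 3684), (4793, 3684)

One third of 7190 is 2396.67; one third of 5526 is 1842.
Vertical third lines at x = 2397 and x = 4793; horizontal third lines at y = 1842 and y = 3684.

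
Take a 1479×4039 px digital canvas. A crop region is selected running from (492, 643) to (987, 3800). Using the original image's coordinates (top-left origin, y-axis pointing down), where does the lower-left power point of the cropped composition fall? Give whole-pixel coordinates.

Crop width = 987 − 492 = 495 px; one third is 165.00 px.
Crop height = 3800 − 643 = 3157 px; one third is 1052.33 px.
The lower-left point is one-third across and two-thirds down within the crop:
x = 492 + 1 × 165.00 ≈ 657; y = 643 + 2 × 1052.33 ≈ 2748.

x = 657 px, y = 2748 px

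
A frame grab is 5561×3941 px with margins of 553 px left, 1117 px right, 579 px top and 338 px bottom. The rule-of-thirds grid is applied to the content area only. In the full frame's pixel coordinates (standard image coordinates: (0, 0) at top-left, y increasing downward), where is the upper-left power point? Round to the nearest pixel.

Content width = 5561 − 553 − 1117 = 3891 px; content height = 3941 − 579 − 338 = 3024 px.
Upper-left is one-third across and one-third down within the content area.
x = 553 + 1 × 3891/3 = 553 + 1297.00 ≈ 1850
y = 579 + 1 × 3024/3 = 579 + 1008.00 ≈ 1587

x = 1850 px, y = 1587 px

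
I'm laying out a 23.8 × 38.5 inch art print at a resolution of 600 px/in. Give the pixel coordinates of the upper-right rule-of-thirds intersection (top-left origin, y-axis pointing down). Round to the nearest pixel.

In pixels the canvas is 23.8 × 600 = 14280 wide and 38.5 × 600 = 23100 tall.
The upper-right point is two-thirds across and one-third down:
x = 2 × 14280/3 ≈ 9520; y = 1 × 23100/3 ≈ 7700.

(9520, 7700)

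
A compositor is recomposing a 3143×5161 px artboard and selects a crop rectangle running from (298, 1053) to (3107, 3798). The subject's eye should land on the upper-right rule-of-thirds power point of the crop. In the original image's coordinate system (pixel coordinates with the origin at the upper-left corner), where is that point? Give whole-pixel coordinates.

Crop width = 3107 − 298 = 2809 px; one third is 936.33 px.
Crop height = 3798 − 1053 = 2745 px; one third is 915.00 px.
The upper-right point is two-thirds across and one-third down within the crop:
x = 298 + 2 × 936.33 ≈ 2171; y = 1053 + 1 × 915.00 ≈ 1968.

(2171, 1968)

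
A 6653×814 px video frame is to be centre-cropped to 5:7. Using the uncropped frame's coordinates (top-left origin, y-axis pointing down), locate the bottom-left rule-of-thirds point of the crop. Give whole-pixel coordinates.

6653/814 > 5/7, so the 5:7 crop keeps the full height 814 and trims width to 814 × 5/7 = 581.43 px.
Left offset = (6653 − 581.43)/2 = 3035.79 px; top offset = 0.
Bottom-left is one-third across and two-thirds down within the crop:
x = 3035.79 + 1 × 581.43/3 ≈ 3230; y = 0.00 + 2 × 814.00/3 ≈ 543.

(3230, 543)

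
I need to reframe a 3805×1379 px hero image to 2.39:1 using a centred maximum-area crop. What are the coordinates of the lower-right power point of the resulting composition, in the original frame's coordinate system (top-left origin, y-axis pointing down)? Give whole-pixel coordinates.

x = 2452 px, y = 919 px

3805/1379 > 2.39/1, so the 2.39:1 crop keeps the full height 1379 and trims width to 1379 × 2.39/1 = 3295.81 px.
Left offset = (3805 − 3295.81)/2 = 254.60 px; top offset = 0.
Lower-right is two-thirds across and two-thirds down within the crop:
x = 254.60 + 2 × 3295.81/3 ≈ 2452; y = 0.00 + 2 × 1379.00/3 ≈ 919.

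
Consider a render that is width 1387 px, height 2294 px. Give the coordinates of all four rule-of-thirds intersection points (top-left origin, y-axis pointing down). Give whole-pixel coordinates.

(462, 765), (925, 765), (462, 1529), (925, 1529)

One third of 1387 is 462.33; one third of 2294 is 764.67.
Vertical third lines at x = 462 and x = 925; horizontal third lines at y = 765 and y = 1529.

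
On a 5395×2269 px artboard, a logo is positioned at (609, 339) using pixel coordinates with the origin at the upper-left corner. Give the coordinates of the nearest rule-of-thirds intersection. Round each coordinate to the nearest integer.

(1798, 756)

Third lines: x ∈ {1798, 3597}, y ∈ {756, 1513}.
609 is closer to x = 1798; 339 is closer to y = 756.
So the nearest intersection is the upper-left power point.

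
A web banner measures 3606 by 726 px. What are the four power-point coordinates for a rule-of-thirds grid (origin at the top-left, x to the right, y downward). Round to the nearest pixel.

(1202, 242), (2404, 242), (1202, 484), (2404, 484)

One third of 3606 is 1202; one third of 726 is 242.
Vertical third lines at x = 1202 and x = 2404; horizontal third lines at y = 242 and y = 484.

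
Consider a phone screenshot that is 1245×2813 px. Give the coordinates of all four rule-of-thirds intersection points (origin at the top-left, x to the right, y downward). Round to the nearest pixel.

One third of 1245 is 415; one third of 2813 is 937.67.
Vertical third lines at x = 415 and x = 830; horizontal third lines at y = 938 and y = 1875.

(415, 938), (830, 938), (415, 1875), (830, 1875)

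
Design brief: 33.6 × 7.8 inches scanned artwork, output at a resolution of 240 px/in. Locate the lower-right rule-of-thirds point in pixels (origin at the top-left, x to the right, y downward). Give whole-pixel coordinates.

In pixels the canvas is 33.6 × 240 = 8064 wide and 7.8 × 240 = 1872 tall.
The lower-right point is two-thirds across and two-thirds down:
x = 2 × 8064/3 ≈ 5376; y = 2 × 1872/3 ≈ 1248.

(5376, 1248)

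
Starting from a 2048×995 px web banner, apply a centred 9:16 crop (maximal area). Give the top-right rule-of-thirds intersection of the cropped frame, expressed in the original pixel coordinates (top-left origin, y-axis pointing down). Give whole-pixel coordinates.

(1117, 332)

2048/995 > 9/16, so the 9:16 crop keeps the full height 995 and trims width to 995 × 9/16 = 559.69 px.
Left offset = (2048 − 559.69)/2 = 744.16 px; top offset = 0.
Top-right is two-thirds across and one-third down within the crop:
x = 744.16 + 2 × 559.69/3 ≈ 1117; y = 0.00 + 1 × 995.00/3 ≈ 332.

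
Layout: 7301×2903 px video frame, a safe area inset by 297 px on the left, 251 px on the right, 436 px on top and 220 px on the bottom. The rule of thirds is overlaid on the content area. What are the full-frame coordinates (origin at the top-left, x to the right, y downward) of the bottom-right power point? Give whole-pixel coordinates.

Content width = 7301 − 297 − 251 = 6753 px; content height = 2903 − 436 − 220 = 2247 px.
Bottom-right is two-thirds across and two-thirds down within the content area.
x = 297 + 2 × 6753/3 = 297 + 4502.00 ≈ 4799
y = 436 + 2 × 2247/3 = 436 + 1498.00 ≈ 1934

x = 4799 px, y = 1934 px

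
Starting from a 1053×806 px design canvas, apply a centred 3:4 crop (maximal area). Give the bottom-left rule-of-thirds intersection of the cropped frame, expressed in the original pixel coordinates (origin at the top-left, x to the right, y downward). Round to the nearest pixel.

x = 426 px, y = 537 px

1053/806 > 3/4, so the 3:4 crop keeps the full height 806 and trims width to 806 × 3/4 = 604.50 px.
Left offset = (1053 − 604.50)/2 = 224.25 px; top offset = 0.
Bottom-left is one-third across and two-thirds down within the crop:
x = 224.25 + 1 × 604.50/3 ≈ 426; y = 0.00 + 2 × 806.00/3 ≈ 537.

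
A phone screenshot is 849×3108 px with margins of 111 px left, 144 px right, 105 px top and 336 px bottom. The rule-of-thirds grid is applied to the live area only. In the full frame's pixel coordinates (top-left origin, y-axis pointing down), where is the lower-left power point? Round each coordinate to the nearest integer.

x = 309 px, y = 1883 px

Content width = 849 − 111 − 144 = 594 px; content height = 3108 − 105 − 336 = 2667 px.
Lower-left is one-third across and two-thirds down within the live area.
x = 111 + 1 × 594/3 = 111 + 198.00 ≈ 309
y = 105 + 2 × 2667/3 = 105 + 1778.00 ≈ 1883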